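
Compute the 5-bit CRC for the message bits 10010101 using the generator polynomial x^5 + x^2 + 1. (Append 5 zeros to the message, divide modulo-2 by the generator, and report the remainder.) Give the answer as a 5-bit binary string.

00101

Append 5 zeros: 1001010100000. Divide by 100101 (XOR where the leading bit is 1):
  pos 0: 100101 XOR 100101 = 000000
  pos 7: 100000 XOR 100101 = 000101
Remainder (last 5 bits) = 00101. This is the CRC / FCS.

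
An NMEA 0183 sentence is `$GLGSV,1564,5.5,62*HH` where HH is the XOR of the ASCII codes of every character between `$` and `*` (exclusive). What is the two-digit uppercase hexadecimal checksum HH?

49

XOR the ASCII codes of the payload characters:
  'G' = 0x47 → acc = 0x47
  'L' = 0x4C → acc = 0x0B
  'G' = 0x47 → acc = 0x4C
  'S' = 0x53 → acc = 0x1F
  'V' = 0x56 → acc = 0x49
  ',' = 0x2C → acc = 0x65
  '1' = 0x31 → acc = 0x54
  '5' = 0x35 → acc = 0x61
  '6' = 0x36 → acc = 0x57
  '4' = 0x34 → acc = 0x63
  ',' = 0x2C → acc = 0x4F
  '5' = 0x35 → acc = 0x7A
  '.' = 0x2E → acc = 0x54
  '5' = 0x35 → acc = 0x61
  ',' = 0x2C → acc = 0x4D
  '6' = 0x36 → acc = 0x7B
  '2' = 0x32 → acc = 0x49
Checksum = 0x49.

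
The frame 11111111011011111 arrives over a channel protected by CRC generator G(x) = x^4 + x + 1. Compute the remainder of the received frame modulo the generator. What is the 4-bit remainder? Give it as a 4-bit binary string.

Modulo-2 division of 11111111011011111 by 10011:
  pos 0: 11111 XOR 10011 = 01100
  pos 1: 11001 XOR 10011 = 01010
  pos 2: 10101 XOR 10011 = 00110
  pos 4: 11010 XOR 10011 = 01001
  pos 5: 10011 XOR 10011 = 00000
  pos 10: 10111 XOR 10011 = 00100
  pos 12: 10011 XOR 10011 = 00000
Remainder = 0000 (zero — the frame passes the CRC check).

0000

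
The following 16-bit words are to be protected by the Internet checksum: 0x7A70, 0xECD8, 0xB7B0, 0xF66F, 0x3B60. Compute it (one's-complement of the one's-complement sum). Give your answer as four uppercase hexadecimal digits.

AF35

One's-complement addition (fold any carry out of bit 15 back into bit 0):
  0x7A70 + 0xECD8 = 0x16748 → wrap carry → 0x6749
  0x6749 + 0xB7B0 = 0x11EF9 → wrap carry → 0x1EFA
  0x1EFA + 0xF66F = 0x11569 → wrap carry → 0x156A
  0x156A + 0x3B60 = 0x050CA
One's-complement sum = 0x50CA.
Checksum = ~0x50CA & 0xFFFF = 0xAF35.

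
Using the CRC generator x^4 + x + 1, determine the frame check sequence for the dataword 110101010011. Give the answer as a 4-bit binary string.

0000

Append 4 zeros: 1101010100110000. Divide by 10011 (XOR where the leading bit is 1):
  pos 0: 11010 XOR 10011 = 01001
  pos 1: 10011 XOR 10011 = 00000
  pos 7: 10011 XOR 10011 = 00000
Remainder (last 4 bits) = 0000. This is the CRC / FCS.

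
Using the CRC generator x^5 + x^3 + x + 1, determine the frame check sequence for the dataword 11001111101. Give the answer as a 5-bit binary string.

Append 5 zeros: 1100111110100000. Divide by 101011 (XOR where the leading bit is 1):
  pos 0: 110011 XOR 101011 = 011000
  pos 1: 110001 XOR 101011 = 011010
  pos 2: 110101 XOR 101011 = 011110
  pos 3: 111101 XOR 101011 = 010110
  pos 4: 101100 XOR 101011 = 000111
  pos 7: 111100 XOR 101011 = 010111
  pos 8: 101110 XOR 101011 = 000101
Remainder (last 5 bits) = 10100. This is the CRC / FCS.

10100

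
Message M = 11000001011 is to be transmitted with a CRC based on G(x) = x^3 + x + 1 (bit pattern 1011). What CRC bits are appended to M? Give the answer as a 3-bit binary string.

010

Append 3 zeros: 11000001011000. Divide by 1011 (XOR where the leading bit is 1):
  pos 0: 1100 XOR 1011 = 0111
  pos 1: 1110 XOR 1011 = 0101
  pos 2: 1010 XOR 1011 = 0001
  pos 5: 1010 XOR 1011 = 0001
  pos 8: 1110 XOR 1011 = 0101
  pos 9: 1010 XOR 1011 = 0001
Remainder (last 3 bits) = 010. This is the CRC / FCS.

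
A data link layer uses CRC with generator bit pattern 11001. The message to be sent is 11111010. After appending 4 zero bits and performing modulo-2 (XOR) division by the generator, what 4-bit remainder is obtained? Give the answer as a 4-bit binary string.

Append 4 zeros: 111110100000. Divide by 11001 (XOR where the leading bit is 1):
  pos 0: 11111 XOR 11001 = 00110
  pos 2: 11001 XOR 11001 = 00000
Remainder (last 4 bits) = 0000. This is the CRC / FCS.

0000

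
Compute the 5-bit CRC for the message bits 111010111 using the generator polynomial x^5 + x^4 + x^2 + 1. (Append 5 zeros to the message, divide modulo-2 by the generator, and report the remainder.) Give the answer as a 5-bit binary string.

Append 5 zeros: 11101011100000. Divide by 110101 (XOR where the leading bit is 1):
  pos 0: 111010 XOR 110101 = 001111
  pos 2: 111111 XOR 110101 = 001010
  pos 4: 101010 XOR 110101 = 011111
  pos 5: 111110 XOR 110101 = 001011
  pos 7: 101100 XOR 110101 = 011001
  pos 8: 110010 XOR 110101 = 000111
Remainder (last 5 bits) = 00111. This is the CRC / FCS.

00111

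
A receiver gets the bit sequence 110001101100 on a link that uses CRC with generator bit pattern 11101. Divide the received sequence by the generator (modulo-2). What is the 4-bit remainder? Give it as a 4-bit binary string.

Modulo-2 division of 110001101100 by 11101:
  pos 0: 11000 XOR 11101 = 00101
  pos 2: 10111 XOR 11101 = 01010
  pos 3: 10100 XOR 11101 = 01001
  pos 4: 10011 XOR 11101 = 01110
  pos 5: 11101 XOR 11101 = 00000
Remainder = 0000 (zero — the frame passes the CRC check).

0000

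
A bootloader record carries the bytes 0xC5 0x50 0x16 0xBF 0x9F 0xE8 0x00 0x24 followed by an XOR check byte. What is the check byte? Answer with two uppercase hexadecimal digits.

XOR the bytes together:
  start with 0xC5
  0xC5 ⊕ 0x50 = 0x95
  0x95 ⊕ 0x16 = 0x83
  0x83 ⊕ 0xBF = 0x3C
  0x3C ⊕ 0x9F = 0xA3
  0xA3 ⊕ 0xE8 = 0x4B
  0x4B ⊕ 0x00 = 0x4B
  0x4B ⊕ 0x24 = 0x6F

6F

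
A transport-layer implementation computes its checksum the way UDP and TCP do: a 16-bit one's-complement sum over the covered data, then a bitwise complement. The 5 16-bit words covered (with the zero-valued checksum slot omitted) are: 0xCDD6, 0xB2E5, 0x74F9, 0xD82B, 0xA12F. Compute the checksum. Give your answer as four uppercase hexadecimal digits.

One's-complement addition (fold any carry out of bit 15 back into bit 0):
  0xCDD6 + 0xB2E5 = 0x180BB → wrap carry → 0x80BC
  0x80BC + 0x74F9 = 0x0F5B5
  0xF5B5 + 0xD82B = 0x1CDE0 → wrap carry → 0xCDE1
  0xCDE1 + 0xA12F = 0x16F10 → wrap carry → 0x6F11
One's-complement sum = 0x6F11.
Checksum = ~0x6F11 & 0xFFFF = 0x90EE.

90EE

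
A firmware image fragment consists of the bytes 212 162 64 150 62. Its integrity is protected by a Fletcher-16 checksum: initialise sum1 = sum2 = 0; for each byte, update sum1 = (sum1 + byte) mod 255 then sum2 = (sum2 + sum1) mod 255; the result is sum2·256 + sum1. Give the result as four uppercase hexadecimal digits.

Running sums (mod 255):
  after byte 0 (212): sum1=212, sum2=212
  after byte 1 (162): sum1=119, sum2=76
  after byte 2 (64): sum1=183, sum2=4
  after byte 3 (150): sum1=78, sum2=82
  after byte 4 (62): sum1=140, sum2=222
Checksum = sum2·256 + sum1 = 222·256 + 140 = 56972 = 0xDE8C.

DE8C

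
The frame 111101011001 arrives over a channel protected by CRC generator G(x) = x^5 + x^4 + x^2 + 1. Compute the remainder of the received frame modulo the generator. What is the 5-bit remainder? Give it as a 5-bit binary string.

00000

Modulo-2 division of 111101011001 by 110101:
  pos 0: 111101 XOR 110101 = 001000
  pos 2: 100001 XOR 110101 = 010100
  pos 3: 101001 XOR 110101 = 011100
  pos 4: 111000 XOR 110101 = 001101
  pos 6: 110101 XOR 110101 = 000000
Remainder = 00000 (zero — the frame passes the CRC check).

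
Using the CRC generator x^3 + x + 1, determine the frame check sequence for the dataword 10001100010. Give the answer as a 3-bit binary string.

101

Append 3 zeros: 10001100010000. Divide by 1011 (XOR where the leading bit is 1):
  pos 0: 1000 XOR 1011 = 0011
  pos 2: 1111 XOR 1011 = 0100
  pos 3: 1000 XOR 1011 = 0011
  pos 5: 1100 XOR 1011 = 0111
  pos 6: 1111 XOR 1011 = 0100
  pos 7: 1000 XOR 1011 = 0011
  pos 9: 1100 XOR 1011 = 0111
  pos 10: 1110 XOR 1011 = 0101
Remainder (last 3 bits) = 101. This is the CRC / FCS.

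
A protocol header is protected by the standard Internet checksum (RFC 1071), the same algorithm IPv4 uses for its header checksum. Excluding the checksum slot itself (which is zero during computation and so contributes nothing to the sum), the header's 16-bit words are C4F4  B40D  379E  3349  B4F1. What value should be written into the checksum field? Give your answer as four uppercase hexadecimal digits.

One's-complement addition (fold any carry out of bit 15 back into bit 0):
  0xC4F4 + 0xB40D = 0x17901 → wrap carry → 0x7902
  0x7902 + 0x379E = 0x0B0A0
  0xB0A0 + 0x3349 = 0x0E3E9
  0xE3E9 + 0xB4F1 = 0x198DA → wrap carry → 0x98DB
One's-complement sum = 0x98DB.
Checksum = ~0x98DB & 0xFFFF = 0x6724.

6724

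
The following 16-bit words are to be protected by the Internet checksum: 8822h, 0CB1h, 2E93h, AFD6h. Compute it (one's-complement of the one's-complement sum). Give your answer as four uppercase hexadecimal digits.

8CC2

One's-complement addition (fold any carry out of bit 15 back into bit 0):
  0x8822 + 0x0CB1 = 0x094D3
  0x94D3 + 0x2E93 = 0x0C366
  0xC366 + 0xAFD6 = 0x1733C → wrap carry → 0x733D
One's-complement sum = 0x733D.
Checksum = ~0x733D & 0xFFFF = 0x8CC2.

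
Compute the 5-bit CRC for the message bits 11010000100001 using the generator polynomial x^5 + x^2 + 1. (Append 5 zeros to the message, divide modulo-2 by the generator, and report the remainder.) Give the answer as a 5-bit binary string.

11011

Append 5 zeros: 1101000010000100000. Divide by 100101 (XOR where the leading bit is 1):
  pos 0: 110100 XOR 100101 = 010001
  pos 1: 100010 XOR 100101 = 000111
  pos 4: 111010 XOR 100101 = 011111
  pos 5: 111110 XOR 100101 = 011011
  pos 6: 110110 XOR 100101 = 010011
  pos 7: 100110 XOR 100101 = 000011
  pos 11: 111000 XOR 100101 = 011101
  pos 12: 111010 XOR 100101 = 011111
  pos 13: 111110 XOR 100101 = 011011
Remainder (last 5 bits) = 11011. This is the CRC / FCS.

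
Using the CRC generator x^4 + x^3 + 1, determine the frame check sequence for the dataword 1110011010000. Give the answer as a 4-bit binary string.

Append 4 zeros: 11100110100000000. Divide by 11001 (XOR where the leading bit is 1):
  pos 0: 11100 XOR 11001 = 00101
  pos 2: 10111 XOR 11001 = 01110
  pos 3: 11100 XOR 11001 = 00101
  pos 5: 10110 XOR 11001 = 01111
  pos 6: 11110 XOR 11001 = 00111
  pos 8: 11100 XOR 11001 = 00101
  pos 10: 10100 XOR 11001 = 01101
  pos 11: 11010 XOR 11001 = 00011
Remainder (last 4 bits) = 0110. This is the CRC / FCS.

0110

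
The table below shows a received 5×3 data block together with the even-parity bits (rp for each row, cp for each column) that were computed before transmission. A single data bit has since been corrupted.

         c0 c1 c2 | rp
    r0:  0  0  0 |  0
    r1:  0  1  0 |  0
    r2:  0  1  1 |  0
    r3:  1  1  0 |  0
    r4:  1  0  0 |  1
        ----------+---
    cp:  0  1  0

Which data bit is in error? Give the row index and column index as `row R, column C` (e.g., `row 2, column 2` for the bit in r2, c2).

row 1, column 2

Recompute each row's even parity and compare to rp:
  r0: data parity 0, sent rp 0 → ok
  r1: data parity 1, sent rp 0 → mismatch
  r2: data parity 0, sent rp 0 → ok
  r3: data parity 0, sent rp 0 → ok
  r4: data parity 1, sent rp 1 → ok
Recompute each column's even parity and compare to cp:
  c0: data parity 0, sent cp 0 → ok
  c1: data parity 1, sent cp 1 → ok
  c2: data parity 1, sent cp 0 → mismatch
Exactly one row (r1) and one column (c2) fail → the flipped bit is at their intersection.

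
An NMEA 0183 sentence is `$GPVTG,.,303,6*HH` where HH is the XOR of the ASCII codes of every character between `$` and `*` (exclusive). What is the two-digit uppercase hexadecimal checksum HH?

XOR the ASCII codes of the payload characters:
  'G' = 0x47 → acc = 0x47
  'P' = 0x50 → acc = 0x17
  'V' = 0x56 → acc = 0x41
  'T' = 0x54 → acc = 0x15
  'G' = 0x47 → acc = 0x52
  ',' = 0x2C → acc = 0x7E
  '.' = 0x2E → acc = 0x50
  ',' = 0x2C → acc = 0x7C
  '3' = 0x33 → acc = 0x4F
  '0' = 0x30 → acc = 0x7F
  '3' = 0x33 → acc = 0x4C
  ',' = 0x2C → acc = 0x60
  '6' = 0x36 → acc = 0x56
Checksum = 0x56.

56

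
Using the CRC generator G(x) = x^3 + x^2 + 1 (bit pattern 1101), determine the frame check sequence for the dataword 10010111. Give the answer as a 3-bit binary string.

101

Append 3 zeros: 10010111000. Divide by 1101 (XOR where the leading bit is 1):
  pos 0: 1001 XOR 1101 = 0100
  pos 1: 1000 XOR 1101 = 0101
  pos 2: 1011 XOR 1101 = 0110
  pos 3: 1101 XOR 1101 = 0000
  pos 7: 1000 XOR 1101 = 0101
Remainder (last 3 bits) = 101. This is the CRC / FCS.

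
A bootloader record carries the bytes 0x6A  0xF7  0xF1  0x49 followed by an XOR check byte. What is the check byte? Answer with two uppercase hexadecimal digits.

25

XOR the bytes together:
  start with 0x6A
  0x6A ⊕ 0xF7 = 0x9D
  0x9D ⊕ 0xF1 = 0x6C
  0x6C ⊕ 0x49 = 0x25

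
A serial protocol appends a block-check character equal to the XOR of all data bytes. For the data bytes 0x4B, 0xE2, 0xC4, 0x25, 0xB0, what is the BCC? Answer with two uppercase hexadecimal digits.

XOR the bytes together:
  start with 0x4B
  0x4B ⊕ 0xE2 = 0xA9
  0xA9 ⊕ 0xC4 = 0x6D
  0x6D ⊕ 0x25 = 0x48
  0x48 ⊕ 0xB0 = 0xF8

F8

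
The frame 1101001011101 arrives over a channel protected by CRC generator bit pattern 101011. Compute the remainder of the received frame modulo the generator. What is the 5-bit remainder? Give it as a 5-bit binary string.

Modulo-2 division of 1101001011101 by 101011:
  pos 0: 110100 XOR 101011 = 011111
  pos 1: 111111 XOR 101011 = 010100
  pos 2: 101000 XOR 101011 = 000011
  pos 6: 111110 XOR 101011 = 010101
  pos 7: 101011 XOR 101011 = 000000
Remainder = 00000 (zero — the frame passes the CRC check).

00000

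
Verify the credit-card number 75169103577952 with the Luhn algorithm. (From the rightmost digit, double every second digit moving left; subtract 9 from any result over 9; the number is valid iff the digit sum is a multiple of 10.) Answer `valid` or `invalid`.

From the right, keep odd positions and double even positions (subtract 9 from any doubled value over 9):
  doubled (positions 2,4,...): 1 5 1 0 9 2 5 → sum 23
  kept (positions 1,3,...): 2 9 7 3 1 6 5 → sum 33
Total = 56.
56 mod 10 = 6, so the number is invalid.

invalid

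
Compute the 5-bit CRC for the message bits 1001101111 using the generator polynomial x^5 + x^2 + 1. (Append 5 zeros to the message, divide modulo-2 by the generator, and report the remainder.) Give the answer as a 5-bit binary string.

Append 5 zeros: 100110111100000. Divide by 100101 (XOR where the leading bit is 1):
  pos 0: 100110 XOR 100101 = 000011
  pos 4: 111111 XOR 100101 = 011010
  pos 5: 110100 XOR 100101 = 010001
  pos 6: 100010 XOR 100101 = 000111
  pos 9: 111000 XOR 100101 = 011101
Remainder (last 5 bits) = 11101. This is the CRC / FCS.

11101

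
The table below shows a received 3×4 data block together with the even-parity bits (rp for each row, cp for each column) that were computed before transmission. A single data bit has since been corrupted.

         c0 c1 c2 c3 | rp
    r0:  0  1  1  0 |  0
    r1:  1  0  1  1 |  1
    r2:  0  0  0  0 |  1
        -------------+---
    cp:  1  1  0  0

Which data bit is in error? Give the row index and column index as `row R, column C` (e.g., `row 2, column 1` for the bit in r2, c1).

row 2, column 3

Recompute each row's even parity and compare to rp:
  r0: data parity 0, sent rp 0 → ok
  r1: data parity 1, sent rp 1 → ok
  r2: data parity 0, sent rp 1 → mismatch
Recompute each column's even parity and compare to cp:
  c0: data parity 1, sent cp 1 → ok
  c1: data parity 1, sent cp 1 → ok
  c2: data parity 0, sent cp 0 → ok
  c3: data parity 1, sent cp 0 → mismatch
Exactly one row (r2) and one column (c3) fail → the flipped bit is at their intersection.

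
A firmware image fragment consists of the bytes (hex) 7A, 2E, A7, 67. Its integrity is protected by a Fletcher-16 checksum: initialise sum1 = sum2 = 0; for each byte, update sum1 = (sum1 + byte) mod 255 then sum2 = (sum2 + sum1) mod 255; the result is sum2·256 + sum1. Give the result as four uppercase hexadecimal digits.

2BB7

Running sums (mod 255):
  after byte 0 (7A): sum1=122, sum2=122
  after byte 1 (2E): sum1=168, sum2=35
  after byte 2 (A7): sum1=80, sum2=115
  after byte 3 (67): sum1=183, sum2=43
Checksum = sum2·256 + sum1 = 43·256 + 183 = 11191 = 0x2BB7.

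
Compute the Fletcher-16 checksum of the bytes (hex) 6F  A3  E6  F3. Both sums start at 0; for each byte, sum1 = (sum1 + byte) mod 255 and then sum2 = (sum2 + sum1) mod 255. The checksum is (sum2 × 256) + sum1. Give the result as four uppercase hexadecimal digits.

Running sums (mod 255):
  after byte 0 (6F): sum1=111, sum2=111
  after byte 1 (A3): sum1=19, sum2=130
  after byte 2 (E6): sum1=249, sum2=124
  after byte 3 (F3): sum1=237, sum2=106
Checksum = sum2·256 + sum1 = 106·256 + 237 = 27373 = 0x6AED.

6AED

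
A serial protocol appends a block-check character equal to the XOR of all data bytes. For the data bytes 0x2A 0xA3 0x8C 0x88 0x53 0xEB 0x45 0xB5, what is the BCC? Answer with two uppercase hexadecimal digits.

XOR the bytes together:
  start with 0x2A
  0x2A ⊕ 0xA3 = 0x89
  0x89 ⊕ 0x8C = 0x05
  0x05 ⊕ 0x88 = 0x8D
  0x8D ⊕ 0x53 = 0xDE
  0xDE ⊕ 0xEB = 0x35
  0x35 ⊕ 0x45 = 0x70
  0x70 ⊕ 0xB5 = 0xC5

C5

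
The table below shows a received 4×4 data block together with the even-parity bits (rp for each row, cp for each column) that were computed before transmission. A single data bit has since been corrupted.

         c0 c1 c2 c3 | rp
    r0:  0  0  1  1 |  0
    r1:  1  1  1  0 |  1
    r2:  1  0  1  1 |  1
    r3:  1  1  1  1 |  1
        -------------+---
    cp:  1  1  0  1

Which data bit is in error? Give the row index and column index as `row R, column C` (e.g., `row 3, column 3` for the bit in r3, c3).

Recompute each row's even parity and compare to rp:
  r0: data parity 0, sent rp 0 → ok
  r1: data parity 1, sent rp 1 → ok
  r2: data parity 1, sent rp 1 → ok
  r3: data parity 0, sent rp 1 → mismatch
Recompute each column's even parity and compare to cp:
  c0: data parity 1, sent cp 1 → ok
  c1: data parity 0, sent cp 1 → mismatch
  c2: data parity 0, sent cp 0 → ok
  c3: data parity 1, sent cp 1 → ok
Exactly one row (r3) and one column (c1) fail → the flipped bit is at their intersection.

row 3, column 1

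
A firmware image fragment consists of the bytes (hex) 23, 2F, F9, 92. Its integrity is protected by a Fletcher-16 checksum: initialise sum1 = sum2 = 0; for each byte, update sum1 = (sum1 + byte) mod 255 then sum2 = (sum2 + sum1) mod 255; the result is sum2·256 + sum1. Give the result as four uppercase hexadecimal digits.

A0DE

Running sums (mod 255):
  after byte 0 (23): sum1=35, sum2=35
  after byte 1 (2F): sum1=82, sum2=117
  after byte 2 (F9): sum1=76, sum2=193
  after byte 3 (92): sum1=222, sum2=160
Checksum = sum2·256 + sum1 = 160·256 + 222 = 41182 = 0xA0DE.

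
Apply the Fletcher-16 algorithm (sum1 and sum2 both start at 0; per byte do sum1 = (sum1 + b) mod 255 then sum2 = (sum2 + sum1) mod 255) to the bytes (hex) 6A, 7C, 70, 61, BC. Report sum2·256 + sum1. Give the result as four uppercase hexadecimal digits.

Running sums (mod 255):
  after byte 0 (6A): sum1=106, sum2=106
  after byte 1 (7C): sum1=230, sum2=81
  after byte 2 (70): sum1=87, sum2=168
  after byte 3 (61): sum1=184, sum2=97
  after byte 4 (BC): sum1=117, sum2=214
Checksum = sum2·256 + sum1 = 214·256 + 117 = 54901 = 0xD675.

D675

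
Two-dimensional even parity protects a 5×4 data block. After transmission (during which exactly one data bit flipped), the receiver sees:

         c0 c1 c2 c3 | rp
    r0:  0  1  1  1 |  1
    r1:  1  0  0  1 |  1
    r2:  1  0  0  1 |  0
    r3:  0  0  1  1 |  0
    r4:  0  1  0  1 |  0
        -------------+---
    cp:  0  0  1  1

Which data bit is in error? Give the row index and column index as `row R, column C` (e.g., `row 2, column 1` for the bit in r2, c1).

Recompute each row's even parity and compare to rp:
  r0: data parity 1, sent rp 1 → ok
  r1: data parity 0, sent rp 1 → mismatch
  r2: data parity 0, sent rp 0 → ok
  r3: data parity 0, sent rp 0 → ok
  r4: data parity 0, sent rp 0 → ok
Recompute each column's even parity and compare to cp:
  c0: data parity 0, sent cp 0 → ok
  c1: data parity 0, sent cp 0 → ok
  c2: data parity 0, sent cp 1 → mismatch
  c3: data parity 1, sent cp 1 → ok
Exactly one row (r1) and one column (c2) fail → the flipped bit is at their intersection.

row 1, column 2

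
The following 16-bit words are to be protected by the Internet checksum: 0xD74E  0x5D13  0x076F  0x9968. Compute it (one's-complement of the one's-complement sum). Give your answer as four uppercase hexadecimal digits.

One's-complement addition (fold any carry out of bit 15 back into bit 0):
  0xD74E + 0x5D13 = 0x13461 → wrap carry → 0x3462
  0x3462 + 0x076F = 0x03BD1
  0x3BD1 + 0x9968 = 0x0D539
One's-complement sum = 0xD539.
Checksum = ~0xD539 & 0xFFFF = 0x2AC6.

2AC6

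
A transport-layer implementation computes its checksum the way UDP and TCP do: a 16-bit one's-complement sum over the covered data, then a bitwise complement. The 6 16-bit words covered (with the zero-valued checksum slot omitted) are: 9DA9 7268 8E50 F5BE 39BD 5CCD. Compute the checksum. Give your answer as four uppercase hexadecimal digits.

One's-complement addition (fold any carry out of bit 15 back into bit 0):
  0x9DA9 + 0x7268 = 0x11011 → wrap carry → 0x1012
  0x1012 + 0x8E50 = 0x09E62
  0x9E62 + 0xF5BE = 0x19420 → wrap carry → 0x9421
  0x9421 + 0x39BD = 0x0CDDE
  0xCDDE + 0x5CCD = 0x12AAB → wrap carry → 0x2AAC
One's-complement sum = 0x2AAC.
Checksum = ~0x2AAC & 0xFFFF = 0xD553.

D553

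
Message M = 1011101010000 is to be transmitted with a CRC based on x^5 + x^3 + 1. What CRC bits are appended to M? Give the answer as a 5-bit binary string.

11010

Append 5 zeros: 101110101000000000. Divide by 101001 (XOR where the leading bit is 1):
  pos 0: 101110 XOR 101001 = 000111
  pos 3: 111101 XOR 101001 = 010100
  pos 4: 101000 XOR 101001 = 000001
  pos 9: 100000 XOR 101001 = 001001
  pos 11: 100100 XOR 101001 = 001101
Remainder (last 5 bits) = 11010. This is the CRC / FCS.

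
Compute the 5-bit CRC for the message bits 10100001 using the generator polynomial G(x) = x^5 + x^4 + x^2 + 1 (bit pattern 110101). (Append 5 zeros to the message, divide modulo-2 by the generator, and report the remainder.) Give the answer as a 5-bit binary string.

Append 5 zeros: 1010000100000. Divide by 110101 (XOR where the leading bit is 1):
  pos 0: 101000 XOR 110101 = 011101
  pos 1: 111010 XOR 110101 = 001111
  pos 3: 111110 XOR 110101 = 001011
  pos 5: 101100 XOR 110101 = 011001
  pos 6: 110010 XOR 110101 = 000111
Remainder (last 5 bits) = 01110. This is the CRC / FCS.

01110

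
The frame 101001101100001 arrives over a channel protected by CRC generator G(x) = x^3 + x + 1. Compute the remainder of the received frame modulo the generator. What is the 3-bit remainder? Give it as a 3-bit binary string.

011

Modulo-2 division of 101001101100001 by 1011:
  pos 0: 1010 XOR 1011 = 0001
  pos 3: 1011 XOR 1011 = 0000
  pos 8: 1100 XOR 1011 = 0111
  pos 9: 1110 XOR 1011 = 0101
  pos 10: 1010 XOR 1011 = 0001
Remainder = 011 (nonzero — an error is detected).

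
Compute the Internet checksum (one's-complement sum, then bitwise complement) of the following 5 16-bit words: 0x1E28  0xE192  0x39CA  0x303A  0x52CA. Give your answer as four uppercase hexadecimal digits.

One's-complement addition (fold any carry out of bit 15 back into bit 0):
  0x1E28 + 0xE192 = 0x0FFBA
  0xFFBA + 0x39CA = 0x13984 → wrap carry → 0x3985
  0x3985 + 0x303A = 0x069BF
  0x69BF + 0x52CA = 0x0BC89
One's-complement sum = 0xBC89.
Checksum = ~0xBC89 & 0xFFFF = 0x4376.

4376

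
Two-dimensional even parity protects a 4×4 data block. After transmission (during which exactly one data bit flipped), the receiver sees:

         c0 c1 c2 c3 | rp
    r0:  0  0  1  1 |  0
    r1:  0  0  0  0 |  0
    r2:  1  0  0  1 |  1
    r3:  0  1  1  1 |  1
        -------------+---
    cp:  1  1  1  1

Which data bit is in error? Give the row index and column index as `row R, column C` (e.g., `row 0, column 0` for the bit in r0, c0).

Recompute each row's even parity and compare to rp:
  r0: data parity 0, sent rp 0 → ok
  r1: data parity 0, sent rp 0 → ok
  r2: data parity 0, sent rp 1 → mismatch
  r3: data parity 1, sent rp 1 → ok
Recompute each column's even parity and compare to cp:
  c0: data parity 1, sent cp 1 → ok
  c1: data parity 1, sent cp 1 → ok
  c2: data parity 0, sent cp 1 → mismatch
  c3: data parity 1, sent cp 1 → ok
Exactly one row (r2) and one column (c2) fail → the flipped bit is at their intersection.

row 2, column 2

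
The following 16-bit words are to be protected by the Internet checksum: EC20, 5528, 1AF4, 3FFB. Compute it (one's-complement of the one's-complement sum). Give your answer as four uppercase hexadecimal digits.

One's-complement addition (fold any carry out of bit 15 back into bit 0):
  0xEC20 + 0x5528 = 0x14148 → wrap carry → 0x4149
  0x4149 + 0x1AF4 = 0x05C3D
  0x5C3D + 0x3FFB = 0x09C38
One's-complement sum = 0x9C38.
Checksum = ~0x9C38 & 0xFFFF = 0x63C7.

63C7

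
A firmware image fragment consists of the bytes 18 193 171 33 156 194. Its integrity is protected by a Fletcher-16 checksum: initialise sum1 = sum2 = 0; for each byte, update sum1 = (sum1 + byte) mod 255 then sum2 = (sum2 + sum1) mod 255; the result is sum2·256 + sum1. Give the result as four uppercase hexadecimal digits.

4300

Running sums (mod 255):
  after byte 0 (18): sum1=18, sum2=18
  after byte 1 (193): sum1=211, sum2=229
  after byte 2 (171): sum1=127, sum2=101
  after byte 3 (33): sum1=160, sum2=6
  after byte 4 (156): sum1=61, sum2=67
  after byte 5 (194): sum1=0, sum2=67
Checksum = sum2·256 + sum1 = 67·256 + 0 = 17152 = 0x4300.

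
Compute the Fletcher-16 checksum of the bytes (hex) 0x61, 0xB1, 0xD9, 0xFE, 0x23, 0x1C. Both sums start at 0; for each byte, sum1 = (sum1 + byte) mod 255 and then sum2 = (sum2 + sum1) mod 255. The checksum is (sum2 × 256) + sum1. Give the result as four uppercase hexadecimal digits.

Running sums (mod 255):
  after byte 0 (0x61): sum1=97, sum2=97
  after byte 1 (0xB1): sum1=19, sum2=116
  after byte 2 (0xD9): sum1=236, sum2=97
  after byte 3 (0xFE): sum1=235, sum2=77
  after byte 4 (0x23): sum1=15, sum2=92
  after byte 5 (0x1C): sum1=43, sum2=135
Checksum = sum2·256 + sum1 = 135·256 + 43 = 34603 = 0x872B.

872B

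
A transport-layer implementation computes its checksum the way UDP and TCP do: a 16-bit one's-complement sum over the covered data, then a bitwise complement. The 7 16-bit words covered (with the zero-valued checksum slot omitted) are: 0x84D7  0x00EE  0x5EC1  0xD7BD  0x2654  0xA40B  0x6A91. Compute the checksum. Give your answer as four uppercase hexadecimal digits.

One's-complement addition (fold any carry out of bit 15 back into bit 0):
  0x84D7 + 0x00EE = 0x085C5
  0x85C5 + 0x5EC1 = 0x0E486
  0xE486 + 0xD7BD = 0x1BC43 → wrap carry → 0xBC44
  0xBC44 + 0x2654 = 0x0E298
  0xE298 + 0xA40B = 0x186A3 → wrap carry → 0x86A4
  0x86A4 + 0x6A91 = 0x0F135
One's-complement sum = 0xF135.
Checksum = ~0xF135 & 0xFFFF = 0x0ECA.

0ECA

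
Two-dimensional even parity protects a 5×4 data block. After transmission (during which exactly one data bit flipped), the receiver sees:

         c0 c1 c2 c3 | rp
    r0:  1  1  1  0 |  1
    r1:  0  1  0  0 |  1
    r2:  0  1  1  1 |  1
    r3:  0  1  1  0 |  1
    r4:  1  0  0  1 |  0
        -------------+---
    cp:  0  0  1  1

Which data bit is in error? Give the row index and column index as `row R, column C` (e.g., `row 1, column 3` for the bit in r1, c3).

Recompute each row's even parity and compare to rp:
  r0: data parity 1, sent rp 1 → ok
  r1: data parity 1, sent rp 1 → ok
  r2: data parity 1, sent rp 1 → ok
  r3: data parity 0, sent rp 1 → mismatch
  r4: data parity 0, sent rp 0 → ok
Recompute each column's even parity and compare to cp:
  c0: data parity 0, sent cp 0 → ok
  c1: data parity 0, sent cp 0 → ok
  c2: data parity 1, sent cp 1 → ok
  c3: data parity 0, sent cp 1 → mismatch
Exactly one row (r3) and one column (c3) fail → the flipped bit is at their intersection.

row 3, column 3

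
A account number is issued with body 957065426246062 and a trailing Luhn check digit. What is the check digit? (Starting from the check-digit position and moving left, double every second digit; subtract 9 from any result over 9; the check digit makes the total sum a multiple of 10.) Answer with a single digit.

4

Partial digits right→left: 2 6 0 6 4 2 6 2 4 5 6 0 7 5 9
Double every second digit counting from the check-digit position (so the 1st, 3rd, 5th, ... of the partial from the right).
  doubled (with −9 where >9): 4 0 8 3 8 3 5 9 → sum 40
  kept as-is: 6 6 2 2 5 0 5 → sum 26
Total = 40 + 26 = 66.
Check digit = (10 − (66 mod 10)) mod 10 = 4.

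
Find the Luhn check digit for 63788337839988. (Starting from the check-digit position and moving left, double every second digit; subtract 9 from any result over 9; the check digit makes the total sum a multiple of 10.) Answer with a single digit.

Partial digits right→left: 8 8 9 9 3 8 7 3 3 8 8 7 3 6
Double every second digit counting from the check-digit position (so the 1st, 3rd, 5th, ... of the partial from the right).
  doubled (with −9 where >9): 7 9 6 5 6 7 6 → sum 46
  kept as-is: 8 9 8 3 8 7 6 → sum 49
Total = 46 + 49 = 95.
Check digit = (10 − (95 mod 10)) mod 10 = 5.

5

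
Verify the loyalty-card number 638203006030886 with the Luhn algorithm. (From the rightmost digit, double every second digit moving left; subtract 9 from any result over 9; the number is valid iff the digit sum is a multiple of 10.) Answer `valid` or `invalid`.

From the right, keep odd positions and double even positions (subtract 9 from any doubled value over 9):
  doubled (positions 2,4,...): 7 0 0 0 6 4 6 → sum 23
  kept (positions 1,3,...): 6 8 3 6 0 0 8 6 → sum 37
Total = 60.
60 mod 10 = 0, so the number is valid.

valid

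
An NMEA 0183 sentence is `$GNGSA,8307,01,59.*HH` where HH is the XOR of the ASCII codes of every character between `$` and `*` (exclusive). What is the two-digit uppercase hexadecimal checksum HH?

5F

XOR the ASCII codes of the payload characters:
  'G' = 0x47 → acc = 0x47
  'N' = 0x4E → acc = 0x09
  'G' = 0x47 → acc = 0x4E
  'S' = 0x53 → acc = 0x1D
  'A' = 0x41 → acc = 0x5C
  ',' = 0x2C → acc = 0x70
  '8' = 0x38 → acc = 0x48
  '3' = 0x33 → acc = 0x7B
  '0' = 0x30 → acc = 0x4B
  '7' = 0x37 → acc = 0x7C
  ',' = 0x2C → acc = 0x50
  '0' = 0x30 → acc = 0x60
  '1' = 0x31 → acc = 0x51
  ',' = 0x2C → acc = 0x7D
  '5' = 0x35 → acc = 0x48
  '9' = 0x39 → acc = 0x71
  '.' = 0x2E → acc = 0x5F
Checksum = 0x5F.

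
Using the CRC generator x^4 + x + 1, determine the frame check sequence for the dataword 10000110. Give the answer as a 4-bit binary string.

0100

Append 4 zeros: 100001100000. Divide by 10011 (XOR where the leading bit is 1):
  pos 0: 10000 XOR 10011 = 00011
  pos 3: 11110 XOR 10011 = 01101
  pos 4: 11010 XOR 10011 = 01001
  pos 5: 10010 XOR 10011 = 00001
Remainder (last 4 bits) = 0100. This is the CRC / FCS.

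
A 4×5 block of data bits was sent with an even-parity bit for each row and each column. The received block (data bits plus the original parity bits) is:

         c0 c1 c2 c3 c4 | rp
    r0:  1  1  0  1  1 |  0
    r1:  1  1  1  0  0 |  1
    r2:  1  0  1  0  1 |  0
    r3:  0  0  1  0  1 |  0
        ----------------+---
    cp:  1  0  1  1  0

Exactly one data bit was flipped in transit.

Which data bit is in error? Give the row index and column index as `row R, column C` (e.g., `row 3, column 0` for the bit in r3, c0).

row 2, column 4

Recompute each row's even parity and compare to rp:
  r0: data parity 0, sent rp 0 → ok
  r1: data parity 1, sent rp 1 → ok
  r2: data parity 1, sent rp 0 → mismatch
  r3: data parity 0, sent rp 0 → ok
Recompute each column's even parity and compare to cp:
  c0: data parity 1, sent cp 1 → ok
  c1: data parity 0, sent cp 0 → ok
  c2: data parity 1, sent cp 1 → ok
  c3: data parity 1, sent cp 1 → ok
  c4: data parity 1, sent cp 0 → mismatch
Exactly one row (r2) and one column (c4) fail → the flipped bit is at their intersection.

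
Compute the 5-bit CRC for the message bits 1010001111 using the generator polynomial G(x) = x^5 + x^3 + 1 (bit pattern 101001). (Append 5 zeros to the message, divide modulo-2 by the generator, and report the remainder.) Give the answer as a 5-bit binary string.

10001

Append 5 zeros: 101000111100000. Divide by 101001 (XOR where the leading bit is 1):
  pos 0: 101000 XOR 101001 = 000001
  pos 5: 111110 XOR 101001 = 010111
  pos 6: 101110 XOR 101001 = 000111
  pos 9: 111000 XOR 101001 = 010001
Remainder (last 5 bits) = 10001. This is the CRC / FCS.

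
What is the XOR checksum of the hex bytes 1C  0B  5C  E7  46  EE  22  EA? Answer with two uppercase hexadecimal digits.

XOR the bytes together:
  start with 0x1C
  0x1C ⊕ 0x0B = 0x17
  0x17 ⊕ 0x5C = 0x4B
  0x4B ⊕ 0xE7 = 0xAC
  0xAC ⊕ 0x46 = 0xEA
  0xEA ⊕ 0xEE = 0x04
  0x04 ⊕ 0x22 = 0x26
  0x26 ⊕ 0xEA = 0xCC

CC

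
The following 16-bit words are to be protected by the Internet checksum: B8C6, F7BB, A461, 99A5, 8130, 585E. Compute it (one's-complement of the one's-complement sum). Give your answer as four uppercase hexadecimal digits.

One's-complement addition (fold any carry out of bit 15 back into bit 0):
  0xB8C6 + 0xF7BB = 0x1B081 → wrap carry → 0xB082
  0xB082 + 0xA461 = 0x154E3 → wrap carry → 0x54E4
  0x54E4 + 0x99A5 = 0x0EE89
  0xEE89 + 0x8130 = 0x16FB9 → wrap carry → 0x6FBA
  0x6FBA + 0x585E = 0x0C818
One's-complement sum = 0xC818.
Checksum = ~0xC818 & 0xFFFF = 0x37E7.

37E7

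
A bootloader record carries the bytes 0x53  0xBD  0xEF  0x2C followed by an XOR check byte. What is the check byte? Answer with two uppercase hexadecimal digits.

XOR the bytes together:
  start with 0x53
  0x53 ⊕ 0xBD = 0xEE
  0xEE ⊕ 0xEF = 0x01
  0x01 ⊕ 0x2C = 0x2D

2D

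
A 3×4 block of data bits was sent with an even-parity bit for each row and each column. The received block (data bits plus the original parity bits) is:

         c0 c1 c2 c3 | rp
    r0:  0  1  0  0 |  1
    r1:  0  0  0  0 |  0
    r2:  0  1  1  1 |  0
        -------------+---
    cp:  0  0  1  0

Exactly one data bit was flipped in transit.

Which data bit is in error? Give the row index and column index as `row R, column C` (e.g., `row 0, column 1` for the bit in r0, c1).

Recompute each row's even parity and compare to rp:
  r0: data parity 1, sent rp 1 → ok
  r1: data parity 0, sent rp 0 → ok
  r2: data parity 1, sent rp 0 → mismatch
Recompute each column's even parity and compare to cp:
  c0: data parity 0, sent cp 0 → ok
  c1: data parity 0, sent cp 0 → ok
  c2: data parity 1, sent cp 1 → ok
  c3: data parity 1, sent cp 0 → mismatch
Exactly one row (r2) and one column (c3) fail → the flipped bit is at their intersection.

row 2, column 3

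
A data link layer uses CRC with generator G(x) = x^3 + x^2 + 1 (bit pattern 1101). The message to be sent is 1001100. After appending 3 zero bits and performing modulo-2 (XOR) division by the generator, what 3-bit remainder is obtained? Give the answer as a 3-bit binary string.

Append 3 zeros: 1001100000. Divide by 1101 (XOR where the leading bit is 1):
  pos 0: 1001 XOR 1101 = 0100
  pos 1: 1001 XOR 1101 = 0100
  pos 2: 1000 XOR 1101 = 0101
  pos 3: 1010 XOR 1101 = 0111
  pos 4: 1110 XOR 1101 = 0011
  pos 6: 1100 XOR 1101 = 0001
Remainder (last 3 bits) = 001. This is the CRC / FCS.

001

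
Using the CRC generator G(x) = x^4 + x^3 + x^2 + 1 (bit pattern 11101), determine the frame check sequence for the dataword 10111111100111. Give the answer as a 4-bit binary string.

0111

Append 4 zeros: 101111111001110000. Divide by 11101 (XOR where the leading bit is 1):
  pos 0: 10111 XOR 11101 = 01010
  pos 1: 10101 XOR 11101 = 01000
  pos 2: 10001 XOR 11101 = 01100
  pos 3: 11001 XOR 11101 = 00100
  pos 5: 10010 XOR 11101 = 01111
  pos 6: 11110 XOR 11101 = 00011
  pos 9: 11111 XOR 11101 = 00010
  pos 12: 10000 XOR 11101 = 01101
  pos 13: 11010 XOR 11101 = 00111
Remainder (last 4 bits) = 0111. This is the CRC / FCS.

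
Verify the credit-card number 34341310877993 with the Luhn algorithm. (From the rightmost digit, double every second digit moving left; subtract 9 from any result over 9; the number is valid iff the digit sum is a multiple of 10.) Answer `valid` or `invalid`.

From the right, keep odd positions and double even positions (subtract 9 from any doubled value over 9):
  doubled (positions 2,4,...): 9 5 7 2 2 6 6 → sum 37
  kept (positions 1,3,...): 3 9 7 0 3 4 4 → sum 30
Total = 67.
67 mod 10 = 7, so the number is invalid.

invalid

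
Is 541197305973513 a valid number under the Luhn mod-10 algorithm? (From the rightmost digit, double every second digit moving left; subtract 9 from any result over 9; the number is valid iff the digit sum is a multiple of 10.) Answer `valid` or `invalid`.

valid

From the right, keep odd positions and double even positions (subtract 9 from any doubled value over 9):
  doubled (positions 2,4,...): 2 6 9 0 5 2 8 → sum 32
  kept (positions 1,3,...): 3 5 7 5 3 9 1 5 → sum 38
Total = 70.
70 mod 10 = 0, so the number is valid.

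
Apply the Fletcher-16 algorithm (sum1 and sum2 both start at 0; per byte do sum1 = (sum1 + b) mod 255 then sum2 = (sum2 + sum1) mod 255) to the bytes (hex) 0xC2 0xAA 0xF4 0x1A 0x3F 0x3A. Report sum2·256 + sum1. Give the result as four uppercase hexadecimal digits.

C0F5

Running sums (mod 255):
  after byte 0 (0xC2): sum1=194, sum2=194
  after byte 1 (0xAA): sum1=109, sum2=48
  after byte 2 (0xF4): sum1=98, sum2=146
  after byte 3 (0x1A): sum1=124, sum2=15
  after byte 4 (0x3F): sum1=187, sum2=202
  after byte 5 (0x3A): sum1=245, sum2=192
Checksum = sum2·256 + sum1 = 192·256 + 245 = 49397 = 0xC0F5.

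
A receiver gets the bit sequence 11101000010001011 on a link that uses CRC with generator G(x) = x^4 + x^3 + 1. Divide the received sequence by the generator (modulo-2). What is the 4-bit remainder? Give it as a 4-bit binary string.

0000

Modulo-2 division of 11101000010001011 by 11001:
  pos 0: 11101 XOR 11001 = 00100
  pos 2: 10000 XOR 11001 = 01001
  pos 3: 10010 XOR 11001 = 01011
  pos 4: 10110 XOR 11001 = 01111
  pos 5: 11111 XOR 11001 = 00110
  pos 7: 11000 XOR 11001 = 00001
  pos 11: 10101 XOR 11001 = 01100
  pos 12: 11001 XOR 11001 = 00000
Remainder = 0000 (zero — the frame passes the CRC check).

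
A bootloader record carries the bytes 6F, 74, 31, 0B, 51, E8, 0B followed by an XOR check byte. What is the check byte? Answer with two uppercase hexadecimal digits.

93

XOR the bytes together:
  start with 0x6F
  0x6F ⊕ 0x74 = 0x1B
  0x1B ⊕ 0x31 = 0x2A
  0x2A ⊕ 0x0B = 0x21
  0x21 ⊕ 0x51 = 0x70
  0x70 ⊕ 0xE8 = 0x98
  0x98 ⊕ 0x0B = 0x93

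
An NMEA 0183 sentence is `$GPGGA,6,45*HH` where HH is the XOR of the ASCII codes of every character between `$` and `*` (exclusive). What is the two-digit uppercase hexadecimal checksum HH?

61

XOR the ASCII codes of the payload characters:
  'G' = 0x47 → acc = 0x47
  'P' = 0x50 → acc = 0x17
  'G' = 0x47 → acc = 0x50
  'G' = 0x47 → acc = 0x17
  'A' = 0x41 → acc = 0x56
  ',' = 0x2C → acc = 0x7A
  '6' = 0x36 → acc = 0x4C
  ',' = 0x2C → acc = 0x60
  '4' = 0x34 → acc = 0x54
  '5' = 0x35 → acc = 0x61
Checksum = 0x61.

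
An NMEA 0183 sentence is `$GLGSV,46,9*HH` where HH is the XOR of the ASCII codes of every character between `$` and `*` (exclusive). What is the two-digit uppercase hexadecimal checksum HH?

XOR the ASCII codes of the payload characters:
  'G' = 0x47 → acc = 0x47
  'L' = 0x4C → acc = 0x0B
  'G' = 0x47 → acc = 0x4C
  'S' = 0x53 → acc = 0x1F
  'V' = 0x56 → acc = 0x49
  ',' = 0x2C → acc = 0x65
  '4' = 0x34 → acc = 0x51
  '6' = 0x36 → acc = 0x67
  ',' = 0x2C → acc = 0x4B
  '9' = 0x39 → acc = 0x72
Checksum = 0x72.

72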